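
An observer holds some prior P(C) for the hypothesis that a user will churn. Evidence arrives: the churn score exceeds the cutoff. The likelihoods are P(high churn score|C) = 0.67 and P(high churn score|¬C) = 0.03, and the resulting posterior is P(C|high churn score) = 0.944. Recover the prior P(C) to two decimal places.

P(C) = 0.43

In odds form, posterior odds = prior odds × likelihood ratio, so prior odds = posterior odds ÷ LR.
Posterior odds = 0.944/(1−0.944) = 16.8571. LR = 0.67/0.03 = 22.3333.
Prior odds = 16.8571/22.3333 = 0.7548, so P(C) = 0.7548/(1+0.7548) ≈ 0.43.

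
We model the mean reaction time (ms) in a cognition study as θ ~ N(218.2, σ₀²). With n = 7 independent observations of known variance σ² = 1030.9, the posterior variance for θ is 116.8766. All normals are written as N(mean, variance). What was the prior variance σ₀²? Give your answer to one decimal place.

For the Normal–Normal model with known σ², precisions add: τ_n = τ₀ + n/σ².
So 1/σ₀² = 1/116.8766 − 7/1030.9 = 0.008556 − 0.006790 = 0.001766.
Hence σ₀² = 1/0.001766 ≈ 566.3.

σ₀² = 566.3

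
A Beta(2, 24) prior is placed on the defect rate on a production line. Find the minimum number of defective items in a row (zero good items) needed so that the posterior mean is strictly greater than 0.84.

k = 125

After k defective items and 0 good items the posterior is Beta(2+k, 24), with mean (2+k)/(2+24+k).
Set (2+k)/(26+k) > 0.84 and solve: k > (0.84·26 − 2)/(1 − 0.84) = 124.000.
The smallest integer exceeding 124.000 is 125, and checking k=125: (127)/(151) = 0.8411 > 0.84.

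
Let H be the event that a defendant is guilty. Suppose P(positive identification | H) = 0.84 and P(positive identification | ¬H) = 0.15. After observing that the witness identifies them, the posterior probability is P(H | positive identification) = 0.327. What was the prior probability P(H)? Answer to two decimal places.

P(H) = 0.08

Bayes' rule in odds form gives O(H|E) = O(H)·[P(E|H)/P(E|¬H)], hence O(H) = O(H|E)/LR.
Posterior odds = 0.327/(1−0.327) = 0.4859. LR = 0.84/0.15 = 5.6000.
Prior odds = 0.4859/5.6000 = 0.0868, so P(H) = 0.0868/(1+0.0868) ≈ 0.08.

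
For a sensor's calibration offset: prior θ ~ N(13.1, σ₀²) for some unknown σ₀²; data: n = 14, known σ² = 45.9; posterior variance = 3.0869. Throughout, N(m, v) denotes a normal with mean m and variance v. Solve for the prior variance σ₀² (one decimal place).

Posterior precision equals prior precision plus data precision: 1/σ_n² = 1/σ₀² + n/σ².
So 1/σ₀² = 1/3.0869 − 14/45.9 = 0.323950 − 0.305011 = 0.018939.
Hence σ₀² = 1/0.018939 ≈ 52.8.

σ₀² = 52.8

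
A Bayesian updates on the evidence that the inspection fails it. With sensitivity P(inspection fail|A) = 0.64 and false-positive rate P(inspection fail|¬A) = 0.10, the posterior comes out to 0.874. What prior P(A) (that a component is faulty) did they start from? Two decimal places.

P(A) = 0.52

Bayes' rule in odds form gives O(A|E) = O(A)·[P(E|A)/P(E|¬A)], hence O(A) = O(A|E)/LR.
Posterior odds = 0.874/(1−0.874) = 6.9365. LR = 0.64/0.10 = 6.4000.
Prior odds = 6.9365/6.4000 = 1.0838, so P(A) = 1.0838/(1+1.0838) ≈ 0.52.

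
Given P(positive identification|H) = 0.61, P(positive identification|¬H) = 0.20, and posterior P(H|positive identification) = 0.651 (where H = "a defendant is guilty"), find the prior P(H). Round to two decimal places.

In odds form, posterior odds = prior odds × likelihood ratio, so prior odds = posterior odds ÷ LR.
Posterior odds = 0.651/(1−0.651) = 1.8653. LR = 0.61/0.20 = 3.0500.
Prior odds = 1.8653/3.0500 = 0.6116, so P(H) = 0.6116/(1+0.6116) ≈ 0.38.

P(H) = 0.38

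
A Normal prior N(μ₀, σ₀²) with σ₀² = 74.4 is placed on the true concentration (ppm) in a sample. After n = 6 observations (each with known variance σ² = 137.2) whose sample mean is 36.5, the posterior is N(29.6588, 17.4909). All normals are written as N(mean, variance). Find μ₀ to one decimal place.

With known observation variance, the Normal–Normal posterior has precision τ_n = τ₀ + n/σ² and mean μ_n = (τ₀μ₀ + (n/σ²)x̄)/τ_n.
Here τ₀ = 1/74.4 = 0.013441 and τ_data = 6/137.2 = 0.043732, so τ_n = 0.057173.
Rearranging for μ₀: μ₀ = (μ_n·τ_n − τ_data·x̄)/τ₀ = (29.6588·0.057173 − 0.043732·36.5) / 0.013441 = 0.099465/0.013441 ≈ 7.4.

μ₀ = 7.4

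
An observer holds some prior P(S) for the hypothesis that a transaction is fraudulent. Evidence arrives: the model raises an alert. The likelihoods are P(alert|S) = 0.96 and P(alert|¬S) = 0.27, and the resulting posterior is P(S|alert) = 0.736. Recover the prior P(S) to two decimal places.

In odds form, posterior odds = prior odds × likelihood ratio, so prior odds = posterior odds ÷ LR.
Posterior odds = 0.736/(1−0.736) = 2.7879. LR = 0.96/0.27 = 3.5556.
Prior odds = 2.7879/3.5556 = 0.7841, so P(S) = 0.7841/(1+0.7841) ≈ 0.44.

P(S) = 0.44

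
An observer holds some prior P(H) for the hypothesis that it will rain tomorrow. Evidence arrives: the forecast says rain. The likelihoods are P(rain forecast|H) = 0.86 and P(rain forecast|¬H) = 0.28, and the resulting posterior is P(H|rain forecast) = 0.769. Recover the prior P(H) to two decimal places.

In odds form, posterior odds = prior odds × likelihood ratio, so prior odds = posterior odds ÷ LR.
Posterior odds = 0.769/(1−0.769) = 3.3290. LR = 0.86/0.28 = 3.0714.
Prior odds = 3.3290/3.0714 = 1.0839, so P(H) = 1.0839/(1+1.0839) ≈ 0.52.

P(H) = 0.52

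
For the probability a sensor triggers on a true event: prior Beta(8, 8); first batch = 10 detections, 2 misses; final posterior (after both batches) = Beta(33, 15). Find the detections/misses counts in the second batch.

Because Beta–binomial updating is additive in the counts, the combined data contributed (α_post−α_prior, β_post−β_prior) successes and failures.
Total across both batches: 33−8=25 detections, 15−8=7 misses.
Subtract the first batch: 25−10=15 detections and 7−2=5 misses.

15 detections and 5 misses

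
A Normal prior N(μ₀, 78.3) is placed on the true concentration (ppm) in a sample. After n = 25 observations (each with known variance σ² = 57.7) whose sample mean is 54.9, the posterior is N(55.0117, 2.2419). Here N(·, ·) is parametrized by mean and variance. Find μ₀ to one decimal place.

μ₀ = 58.8

The posterior mean is a precision-weighted average: μ_n = (τ₀μ₀ + τ_data·x̄)/(τ₀+τ_data), with τ₀=1/σ₀² and τ_data=n/σ².
Here τ₀ = 1/78.3 = 0.012771 and τ_data = 25/57.7 = 0.433276, so τ_n = 0.446047.
Rearranging for μ₀: μ₀ = (μ_n·τ_n − τ_data·x̄)/τ₀ = (55.0117·0.446047 − 0.433276·54.9) / 0.012771 = 0.750951/0.012771 ≈ 58.8.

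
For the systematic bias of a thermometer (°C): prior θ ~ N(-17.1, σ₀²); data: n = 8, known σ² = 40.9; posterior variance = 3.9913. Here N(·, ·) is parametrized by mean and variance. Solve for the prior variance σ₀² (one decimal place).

σ₀² = 18.2

Posterior precision equals prior precision plus data precision: 1/σ_n² = 1/σ₀² + n/σ².
So 1/σ₀² = 1/3.9913 − 8/40.9 = 0.250545 − 0.195599 = 0.054946.
Hence σ₀² = 1/0.054946 ≈ 18.2.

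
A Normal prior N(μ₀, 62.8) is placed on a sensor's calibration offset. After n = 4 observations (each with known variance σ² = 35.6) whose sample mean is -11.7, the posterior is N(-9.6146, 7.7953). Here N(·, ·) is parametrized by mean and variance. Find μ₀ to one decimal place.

μ₀ = 5.1

With known observation variance, the Normal–Normal posterior has precision τ_n = τ₀ + n/σ² and mean μ_n = (τ₀μ₀ + (n/σ²)x̄)/τ_n.
Here τ₀ = 1/62.8 = 0.015924 and τ_data = 4/35.6 = 0.112360, so τ_n = 0.128284.
Rearranging for μ₀: μ₀ = (μ_n·τ_n − τ_data·x̄)/τ₀ = (-9.6146·0.128284 − 0.112360·-11.7) / 0.015924 = 0.081213/0.015924 ≈ 5.1.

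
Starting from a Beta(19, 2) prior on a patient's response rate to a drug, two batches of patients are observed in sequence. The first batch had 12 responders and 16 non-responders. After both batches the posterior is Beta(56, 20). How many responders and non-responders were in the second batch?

Because Beta–binomial updating is additive in the counts, the combined data contributed (α_post−α_prior, β_post−β_prior) successes and failures.
Total across both batches: 56−19=37 responders, 20−2=18 non-responders.
Subtract the first batch: 37−12=25 responders and 18−16=2 non-responders.

25 responders and 2 non-responders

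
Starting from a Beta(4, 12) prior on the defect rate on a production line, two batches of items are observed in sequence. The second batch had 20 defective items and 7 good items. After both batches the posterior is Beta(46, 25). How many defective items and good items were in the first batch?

Because Beta–binomial updating is additive in the counts, the combined data contributed (α_post−α_prior, β_post−β_prior) successes and failures.
Total across both batches: 46−4=42 defective items, 25−12=13 good items.
Subtract the second batch: 42−20=22 defective items and 13−7=6 good items.

22 defective items and 6 good items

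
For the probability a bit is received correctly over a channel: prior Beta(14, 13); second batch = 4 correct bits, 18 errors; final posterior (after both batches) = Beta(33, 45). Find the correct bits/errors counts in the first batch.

15 correct bits and 14 errors

Because Beta–binomial updating is additive in the counts, the combined data contributed (α_post−α_prior, β_post−β_prior) successes and failures.
Total across both batches: 33−14=19 correct bits, 45−13=32 errors.
Subtract the second batch: 19−4=15 correct bits and 32−18=14 errors.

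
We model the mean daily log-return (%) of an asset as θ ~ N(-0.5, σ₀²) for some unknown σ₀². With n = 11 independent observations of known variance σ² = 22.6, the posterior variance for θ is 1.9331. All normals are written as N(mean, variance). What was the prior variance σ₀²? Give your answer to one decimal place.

Posterior precision equals prior precision plus data precision: 1/σ_n² = 1/σ₀² + n/σ².
So 1/σ₀² = 1/1.9331 − 11/22.6 = 0.517304 − 0.486726 = 0.030578.
Hence σ₀² = 1/0.030578 ≈ 32.7.

σ₀² = 32.7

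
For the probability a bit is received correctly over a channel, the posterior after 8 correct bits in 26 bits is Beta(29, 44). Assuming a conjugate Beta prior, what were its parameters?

Beta(21, 26)

A Beta(α, β) prior with s successes and f failures in binomial data gives a Beta(α+s, β+f) posterior.
Subtract the data counts: 29−8=21, 44−18=26.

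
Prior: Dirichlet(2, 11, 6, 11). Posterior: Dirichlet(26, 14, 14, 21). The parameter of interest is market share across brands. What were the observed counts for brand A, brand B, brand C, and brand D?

For a Dirichlet(α) prior with multinomial counts c, the posterior is Dirichlet(α + c) componentwise.
Counts are posterior − prior componentwise: 26−2=24, 14−11=3, 14−6=8, 21−11=10.

counts (24, 3, 8, 10)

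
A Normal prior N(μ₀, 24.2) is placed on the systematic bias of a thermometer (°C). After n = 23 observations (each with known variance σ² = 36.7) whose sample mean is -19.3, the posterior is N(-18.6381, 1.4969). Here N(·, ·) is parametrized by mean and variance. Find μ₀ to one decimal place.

With known observation variance, the Normal–Normal posterior has precision τ_n = τ₀ + n/σ² and mean μ_n = (τ₀μ₀ + (n/σ²)x̄)/τ_n.
Here τ₀ = 1/24.2 = 0.041322 and τ_data = 23/36.7 = 0.626703, so τ_n = 0.668025.
Rearranging for μ₀: μ₀ = (μ_n·τ_n − τ_data·x̄)/τ₀ = (-18.6381·0.668025 − 0.626703·-19.3) / 0.041322 = -0.355349/0.041322 ≈ -8.6.

μ₀ = -8.6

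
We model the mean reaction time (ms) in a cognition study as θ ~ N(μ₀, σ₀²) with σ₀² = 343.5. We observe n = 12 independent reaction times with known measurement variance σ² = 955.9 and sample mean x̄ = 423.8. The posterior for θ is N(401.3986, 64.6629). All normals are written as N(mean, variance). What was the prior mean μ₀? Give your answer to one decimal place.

μ₀ = 304.8

The posterior mean is a precision-weighted average: μ_n = (τ₀μ₀ + τ_data·x̄)/(τ₀+τ_data), with τ₀=1/σ₀² and τ_data=n/σ².
Here τ₀ = 1/343.5 = 0.002911 and τ_data = 12/955.9 = 0.012554, so τ_n = 0.015465.
Rearranging for μ₀: μ₀ = (μ_n·τ_n − τ_data·x̄)/τ₀ = (401.3986·0.015465 − 0.012554·423.8) / 0.002911 = 0.887244/0.002911 ≈ 304.8.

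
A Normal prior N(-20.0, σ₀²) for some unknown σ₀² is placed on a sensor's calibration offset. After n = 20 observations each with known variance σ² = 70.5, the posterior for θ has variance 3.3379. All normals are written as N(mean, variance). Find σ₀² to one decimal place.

σ₀² = 62.9

Posterior precision equals prior precision plus data precision: 1/σ_n² = 1/σ₀² + n/σ².
So 1/σ₀² = 1/3.3379 − 20/70.5 = 0.299590 − 0.283688 = 0.015902.
Hence σ₀² = 1/0.015902 ≈ 62.9.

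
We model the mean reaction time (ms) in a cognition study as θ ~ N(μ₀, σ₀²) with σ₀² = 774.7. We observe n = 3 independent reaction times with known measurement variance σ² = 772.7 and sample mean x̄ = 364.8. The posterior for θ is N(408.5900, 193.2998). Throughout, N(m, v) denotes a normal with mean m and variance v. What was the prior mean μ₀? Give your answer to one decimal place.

μ₀ = 540.3

The posterior mean is a precision-weighted average: μ_n = (τ₀μ₀ + τ_data·x̄)/(τ₀+τ_data), with τ₀=1/σ₀² and τ_data=n/σ².
Here τ₀ = 1/774.7 = 0.001291 and τ_data = 3/772.7 = 0.003882, so τ_n = 0.005173.
Rearranging for μ₀: μ₀ = (μ_n·τ_n − τ_data·x̄)/τ₀ = (408.5900·0.005173 − 0.003882·364.8) / 0.001291 = 0.697482/0.001291 ≈ 540.3.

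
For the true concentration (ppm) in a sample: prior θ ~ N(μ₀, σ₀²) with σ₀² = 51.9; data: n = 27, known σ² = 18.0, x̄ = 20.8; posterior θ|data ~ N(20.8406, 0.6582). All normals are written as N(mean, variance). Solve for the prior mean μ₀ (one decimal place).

With known observation variance, the Normal–Normal posterior has precision τ_n = τ₀ + n/σ² and mean μ_n = (τ₀μ₀ + (n/σ²)x̄)/τ_n.
Here τ₀ = 1/51.9 = 0.019268 and τ_data = 27/18.0 = 1.500000, so τ_n = 1.519268.
Rearranging for μ₀: μ₀ = (μ_n·τ_n − τ_data·x̄)/τ₀ = (20.8406·1.519268 − 1.500000·20.8) / 0.019268 = 0.462457/0.019268 ≈ 24.0.

μ₀ = 24.0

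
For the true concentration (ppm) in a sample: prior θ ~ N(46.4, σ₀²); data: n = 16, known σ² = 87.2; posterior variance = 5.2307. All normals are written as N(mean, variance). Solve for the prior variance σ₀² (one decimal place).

Posterior precision equals prior precision plus data precision: 1/σ_n² = 1/σ₀² + n/σ².
So 1/σ₀² = 1/5.2307 − 16/87.2 = 0.191179 − 0.183486 = 0.007693.
Hence σ₀² = 1/0.007693 ≈ 130.0.

σ₀² = 130.0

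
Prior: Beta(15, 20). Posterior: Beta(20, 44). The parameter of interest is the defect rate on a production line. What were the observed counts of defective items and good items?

5 defective items and 24 good items

Under Beta–binomial conjugacy the posterior parameters are (a+s, b+f).
So s = 20 − 15 = 5 and f = 44 − 20 = 24.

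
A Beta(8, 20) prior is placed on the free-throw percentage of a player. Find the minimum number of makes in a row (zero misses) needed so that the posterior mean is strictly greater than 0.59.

After k makes and 0 misses the posterior is Beta(8+k, 20), with mean (8+k)/(8+20+k).
Set (8+k)/(28+k) > 0.59 and solve: k > (0.59·28 − 8)/(1 − 0.59) = 20.780.
The smallest integer exceeding 20.780 is 21, and checking k=21: (29)/(49) = 0.5918 > 0.59.

k = 21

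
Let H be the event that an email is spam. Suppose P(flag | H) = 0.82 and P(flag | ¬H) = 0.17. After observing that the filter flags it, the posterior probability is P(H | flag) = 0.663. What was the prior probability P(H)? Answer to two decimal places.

In odds form, posterior odds = prior odds × likelihood ratio, so prior odds = posterior odds ÷ LR.
Posterior odds = 0.663/(1−0.663) = 1.9674. LR = 0.82/0.17 = 4.8235.
Prior odds = 1.9674/4.8235 = 0.4079, so P(H) = 0.4079/(1+0.4079) ≈ 0.29.

P(H) = 0.29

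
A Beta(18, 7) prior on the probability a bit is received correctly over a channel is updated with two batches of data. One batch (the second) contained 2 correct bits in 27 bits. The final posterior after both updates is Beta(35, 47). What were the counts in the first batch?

15 correct bits and 15 errors

Because Beta–binomial updating is additive in the counts, the combined data contributed (α_post−α_prior, β_post−β_prior) successes and failures.
Total across both batches: 35−18=17 correct bits, 47−7=40 errors.
Subtract the second batch: 17−2=15 correct bits and 40−25=15 errors.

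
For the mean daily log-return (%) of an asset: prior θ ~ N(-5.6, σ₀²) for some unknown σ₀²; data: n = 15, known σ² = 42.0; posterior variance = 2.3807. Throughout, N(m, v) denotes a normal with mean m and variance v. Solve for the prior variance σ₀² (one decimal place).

For the Normal–Normal model with known σ², precisions add: τ_n = τ₀ + n/σ².
So 1/σ₀² = 1/2.3807 − 15/42.0 = 0.420045 − 0.357143 = 0.062902.
Hence σ₀² = 1/0.062902 ≈ 15.9.

σ₀² = 15.9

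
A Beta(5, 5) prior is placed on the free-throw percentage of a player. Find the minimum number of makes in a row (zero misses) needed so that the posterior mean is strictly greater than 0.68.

k = 6

After k makes and 0 misses the posterior is Beta(5+k, 5), with mean (5+k)/(5+5+k).
Set (5+k)/(10+k) > 0.68 and solve: k > (0.68·10 − 5)/(1 − 0.68) = 5.625.
The smallest integer exceeding 5.625 is 6.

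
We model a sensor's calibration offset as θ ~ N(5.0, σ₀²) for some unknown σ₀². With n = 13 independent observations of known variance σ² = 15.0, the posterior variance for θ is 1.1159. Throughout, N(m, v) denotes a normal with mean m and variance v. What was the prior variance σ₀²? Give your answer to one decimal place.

Posterior precision equals prior precision plus data precision: 1/σ_n² = 1/σ₀² + n/σ².
So 1/σ₀² = 1/1.1159 − 13/15.0 = 0.896138 − 0.866667 = 0.029471.
Hence σ₀² = 1/0.029471 ≈ 33.9.

σ₀² = 33.9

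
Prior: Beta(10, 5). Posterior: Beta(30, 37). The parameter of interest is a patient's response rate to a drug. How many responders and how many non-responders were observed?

Under Beta–binomial conjugacy the posterior parameters are (a+s, b+f).
So s = 30 − 10 = 20 and f = 37 − 5 = 32.

20 responders and 32 non-responders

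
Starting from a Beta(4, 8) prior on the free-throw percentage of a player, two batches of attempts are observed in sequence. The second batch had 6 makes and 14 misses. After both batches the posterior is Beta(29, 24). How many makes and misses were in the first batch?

19 makes and 2 misses

Sequential conjugate updates are equivalent to a single update on the pooled data, so total successes = posterior α − prior α and total failures = posterior β − prior β.
Total across both batches: 29−4=25 makes, 24−8=16 misses.
Subtract the second batch: 25−6=19 makes and 16−14=2 misses.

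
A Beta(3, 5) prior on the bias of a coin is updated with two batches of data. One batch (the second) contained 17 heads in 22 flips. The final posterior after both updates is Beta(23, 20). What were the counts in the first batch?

3 heads and 10 tails

Sequential conjugate updates are equivalent to a single update on the pooled data, so total successes = posterior α − prior α and total failures = posterior β − prior β.
Total across both batches: 23−3=20 heads, 20−5=15 tails.
Subtract the second batch: 20−17=3 heads and 15−5=10 tails.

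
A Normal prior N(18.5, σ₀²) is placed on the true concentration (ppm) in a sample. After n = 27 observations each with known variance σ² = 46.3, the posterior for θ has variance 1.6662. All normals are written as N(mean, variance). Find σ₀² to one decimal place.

σ₀² = 58.8

For the Normal–Normal model with known σ², precisions add: τ_n = τ₀ + n/σ².
So 1/σ₀² = 1/1.6662 − 27/46.3 = 0.600168 − 0.583153 = 0.017015.
Hence σ₀² = 1/0.017015 ≈ 58.8.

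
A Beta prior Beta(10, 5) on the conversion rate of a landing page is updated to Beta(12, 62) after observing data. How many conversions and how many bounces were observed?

A Beta(a, b) prior with s successes and f failures in binomial data gives a Beta(a+s, b+f) posterior.
Match parameters: s=12−10=2, f=62−5=57.

2 conversions and 57 bounces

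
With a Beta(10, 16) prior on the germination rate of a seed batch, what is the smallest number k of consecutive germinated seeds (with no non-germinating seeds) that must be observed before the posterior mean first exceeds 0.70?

After k germinated seeds and 0 non-germinating seeds the posterior is Beta(10+k, 16), with mean (10+k)/(10+16+k).
Set (10+k)/(26+k) > 0.70 and solve: k > (0.70·26 − 10)/(1 − 0.70) = 27.333.
The smallest integer exceeding 27.333 is 28, and checking k=28: (38)/(54) = 0.7037 > 0.70.

k = 28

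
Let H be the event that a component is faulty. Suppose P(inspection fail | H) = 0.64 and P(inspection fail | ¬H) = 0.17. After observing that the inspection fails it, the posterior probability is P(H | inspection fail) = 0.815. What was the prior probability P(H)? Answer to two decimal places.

P(H) = 0.54

Bayes' rule in odds form gives O(H|E) = O(H)·[P(E|H)/P(E|¬H)], hence O(H) = O(H|E)/LR.
Posterior odds = 0.815/(1−0.815) = 4.4054. LR = 0.64/0.17 = 3.7647.
Prior odds = 4.4054/3.7647 = 1.1702, so P(H) = 1.1702/(1+1.1702) ≈ 0.54.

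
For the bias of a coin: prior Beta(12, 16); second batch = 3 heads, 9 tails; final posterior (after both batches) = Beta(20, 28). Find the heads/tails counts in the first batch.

5 heads and 3 tails

Because Beta–binomial updating is additive in the counts, the combined data contributed (α_post−α_prior, β_post−β_prior) successes and failures.
Total across both batches: 20−12=8 heads, 28−16=12 tails.
Subtract the second batch: 8−3=5 heads and 12−9=3 tails.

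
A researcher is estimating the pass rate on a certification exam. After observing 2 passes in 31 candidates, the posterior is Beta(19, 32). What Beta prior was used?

A Beta(a, b) prior with s successes and f failures in binomial data gives a Beta(a+s, b+f) posterior.
So a = 19 − 2 = 17 and b = 32 − 29 = 3.

Beta(17, 3)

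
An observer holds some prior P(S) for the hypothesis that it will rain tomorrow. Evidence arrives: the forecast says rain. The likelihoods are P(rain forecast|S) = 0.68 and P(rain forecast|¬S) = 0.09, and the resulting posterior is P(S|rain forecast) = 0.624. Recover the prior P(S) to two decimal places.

P(S) = 0.18

In odds form, posterior odds = prior odds × likelihood ratio, so prior odds = posterior odds ÷ LR.
Posterior odds = 0.624/(1−0.624) = 1.6596. LR = 0.68/0.09 = 7.5556.
Prior odds = 1.6596/7.5556 = 0.2197, so P(S) = 0.2197/(1+0.2197) ≈ 0.18.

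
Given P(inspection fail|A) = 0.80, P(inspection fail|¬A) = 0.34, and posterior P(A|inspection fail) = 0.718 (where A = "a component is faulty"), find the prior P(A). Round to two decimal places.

P(A) = 0.52

Bayes' rule in odds form gives O(A|E) = O(A)·[P(E|A)/P(E|¬A)], hence O(A) = O(A|E)/LR.
Posterior odds = 0.718/(1−0.718) = 2.5461. LR = 0.80/0.34 = 2.3529.
Prior odds = 2.5461/2.3529 = 1.0821, so P(A) = 1.0821/(1+1.0821) ≈ 0.52.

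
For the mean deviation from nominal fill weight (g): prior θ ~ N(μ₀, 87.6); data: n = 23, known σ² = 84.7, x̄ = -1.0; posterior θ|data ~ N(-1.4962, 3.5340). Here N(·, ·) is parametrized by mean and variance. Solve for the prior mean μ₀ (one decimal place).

With known observation variance, the Normal–Normal posterior has precision τ_n = τ₀ + n/σ² and mean μ_n = (τ₀μ₀ + (n/σ²)x̄)/τ_n.
Here τ₀ = 1/87.6 = 0.011416 and τ_data = 23/84.7 = 0.271547, so τ_n = 0.282963.
Rearranging for μ₀: μ₀ = (μ_n·τ_n − τ_data·x̄)/τ₀ = (-1.4962·0.282963 − 0.271547·-1.0) / 0.011416 = -0.151822/0.011416 ≈ -13.3.

μ₀ = -13.3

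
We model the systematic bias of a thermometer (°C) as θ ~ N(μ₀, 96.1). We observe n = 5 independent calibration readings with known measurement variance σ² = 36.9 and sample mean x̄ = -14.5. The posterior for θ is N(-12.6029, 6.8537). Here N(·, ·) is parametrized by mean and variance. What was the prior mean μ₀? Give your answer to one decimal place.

μ₀ = 12.1

With known observation variance, the Normal–Normal posterior has precision τ_n = τ₀ + n/σ² and mean μ_n = (τ₀μ₀ + (n/σ²)x̄)/τ_n.
Here τ₀ = 1/96.1 = 0.010406 and τ_data = 5/36.9 = 0.135501, so τ_n = 0.145907.
Rearranging for μ₀: μ₀ = (μ_n·τ_n − τ_data·x̄)/τ₀ = (-12.6029·0.145907 − 0.135501·-14.5) / 0.010406 = 0.125913/0.010406 ≈ 12.1.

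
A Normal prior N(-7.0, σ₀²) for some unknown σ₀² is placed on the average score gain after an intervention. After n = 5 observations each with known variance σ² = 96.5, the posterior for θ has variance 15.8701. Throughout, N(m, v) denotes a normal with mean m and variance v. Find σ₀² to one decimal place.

For the Normal–Normal model with known σ², precisions add: τ_n = τ₀ + n/σ².
So 1/σ₀² = 1/15.8701 − 5/96.5 = 0.063012 − 0.051813 = 0.011199.
Hence σ₀² = 1/0.011199 ≈ 89.3.

σ₀² = 89.3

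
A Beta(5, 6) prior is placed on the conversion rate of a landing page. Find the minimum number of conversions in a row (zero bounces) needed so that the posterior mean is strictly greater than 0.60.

After k conversions and 0 bounces the posterior is Beta(5+k, 6), with mean (5+k)/(5+6+k).
Set (5+k)/(11+k) > 0.60 and solve: k > (0.60·11 − 5)/(1 − 0.60) = 4.000.
The smallest integer exceeding 4.000 is 5, and checking k=5: (10)/(16) = 0.6250 > 0.60.

k = 5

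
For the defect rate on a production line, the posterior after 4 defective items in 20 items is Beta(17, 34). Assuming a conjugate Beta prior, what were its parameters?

Beta(13, 18)

Beta is conjugate to the binomial likelihood: posterior = Beta(α+s, β+f).
Subtract the data counts: 17−4=13, 34−16=18.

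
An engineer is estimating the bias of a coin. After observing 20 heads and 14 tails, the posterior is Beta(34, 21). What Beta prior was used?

Beta(14, 7)

Beta is conjugate to the binomial likelihood: posterior = Beta(a+s, b+f).
Subtract the data counts: 34−20=14, 21−14=7.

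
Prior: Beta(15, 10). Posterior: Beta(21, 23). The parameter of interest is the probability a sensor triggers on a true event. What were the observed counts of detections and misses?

6 detections and 13 misses

A Beta(α, β) prior with s successes and f failures in binomial data gives a Beta(α+s, β+f) posterior.
So s = 21 − 15 = 6 and f = 23 − 10 = 13.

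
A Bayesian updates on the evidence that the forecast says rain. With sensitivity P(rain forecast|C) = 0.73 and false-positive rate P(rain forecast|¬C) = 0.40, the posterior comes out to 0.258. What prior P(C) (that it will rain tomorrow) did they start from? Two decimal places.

P(C) = 0.16

Bayes' rule in odds form gives O(C|E) = O(C)·[P(E|C)/P(E|¬C)], hence O(C) = O(C|E)/LR.
Posterior odds = 0.258/(1−0.258) = 0.3477. LR = 0.73/0.40 = 1.8250.
Prior odds = 0.3477/1.8250 = 0.1905, so P(C) = 0.1905/(1+0.1905) ≈ 0.16.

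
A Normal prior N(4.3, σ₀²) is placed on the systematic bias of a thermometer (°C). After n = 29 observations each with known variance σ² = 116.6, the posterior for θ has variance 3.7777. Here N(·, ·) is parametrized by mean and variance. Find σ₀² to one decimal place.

Posterior precision equals prior precision plus data precision: 1/σ_n² = 1/σ₀² + n/σ².
So 1/σ₀² = 1/3.7777 − 29/116.6 = 0.264711 − 0.248714 = 0.015997.
Hence σ₀² = 1/0.015997 ≈ 62.5.

σ₀² = 62.5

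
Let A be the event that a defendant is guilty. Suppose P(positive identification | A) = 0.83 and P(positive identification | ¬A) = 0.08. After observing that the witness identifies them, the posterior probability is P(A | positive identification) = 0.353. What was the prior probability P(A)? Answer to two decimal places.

Bayes' rule in odds form gives O(A|E) = O(A)·[P(E|A)/P(E|¬A)], hence O(A) = O(A|E)/LR.
Posterior odds = 0.353/(1−0.353) = 0.5456. LR = 0.83/0.08 = 10.3750.
Prior odds = 0.5456/10.3750 = 0.0526, so P(A) = 0.0526/(1+0.0526) ≈ 0.05.

P(A) = 0.05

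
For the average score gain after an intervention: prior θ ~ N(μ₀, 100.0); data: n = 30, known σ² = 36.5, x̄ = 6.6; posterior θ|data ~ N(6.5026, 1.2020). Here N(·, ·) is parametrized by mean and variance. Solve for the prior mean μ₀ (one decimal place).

μ₀ = -1.5

The posterior mean is a precision-weighted average: μ_n = (τ₀μ₀ + τ_data·x̄)/(τ₀+τ_data), with τ₀=1/σ₀² and τ_data=n/σ².
Here τ₀ = 1/100.0 = 0.010000 and τ_data = 30/36.5 = 0.821918, so τ_n = 0.831918.
Rearranging for μ₀: μ₀ = (μ_n·τ_n − τ_data·x̄)/τ₀ = (6.5026·0.831918 − 0.821918·6.6) / 0.010000 = -0.015029/0.010000 ≈ -1.5.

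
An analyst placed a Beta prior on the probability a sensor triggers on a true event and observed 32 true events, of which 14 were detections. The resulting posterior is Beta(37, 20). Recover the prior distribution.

Beta is conjugate to the binomial likelihood: posterior = Beta(a+s, b+f).
Subtract the data counts: 37−14=23, 20−18=2.

Beta(23, 2)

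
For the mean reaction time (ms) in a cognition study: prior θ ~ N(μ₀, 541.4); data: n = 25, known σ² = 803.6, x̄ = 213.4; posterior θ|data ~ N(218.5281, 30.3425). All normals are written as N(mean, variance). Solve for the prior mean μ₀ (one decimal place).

μ₀ = 304.9

The posterior mean is a precision-weighted average: μ_n = (τ₀μ₀ + τ_data·x̄)/(τ₀+τ_data), with τ₀=1/σ₀² and τ_data=n/σ².
Here τ₀ = 1/541.4 = 0.001847 and τ_data = 25/803.6 = 0.031110, so τ_n = 0.032957.
Rearranging for μ₀: μ₀ = (μ_n·τ_n − τ_data·x̄)/τ₀ = (218.5281·0.032957 − 0.031110·213.4) / 0.001847 = 0.563157/0.001847 ≈ 304.9.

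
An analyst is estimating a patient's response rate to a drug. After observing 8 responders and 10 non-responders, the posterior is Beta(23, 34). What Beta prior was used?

A Beta(a, b) prior with s successes and f failures in binomial data gives a Beta(a+s, b+f) posterior.
Subtract the data counts: 23−8=15, 34−10=24.

Beta(15, 24)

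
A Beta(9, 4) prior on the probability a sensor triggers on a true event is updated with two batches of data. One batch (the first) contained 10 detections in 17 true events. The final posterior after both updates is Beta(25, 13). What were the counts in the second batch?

6 detections and 2 misses

Because Beta–binomial updating is additive in the counts, the combined data contributed (α_post−α_prior, β_post−β_prior) successes and failures.
Total across both batches: 25−9=16 detections, 13−4=9 misses.
Subtract the first batch: 16−10=6 detections and 9−7=2 misses.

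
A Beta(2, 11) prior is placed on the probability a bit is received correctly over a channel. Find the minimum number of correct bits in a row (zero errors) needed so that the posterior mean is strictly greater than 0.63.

k = 17

After k correct bits and 0 errors the posterior is Beta(2+k, 11), with mean (2+k)/(2+11+k).
Set (2+k)/(13+k) > 0.63 and solve: k > (0.63·13 − 2)/(1 − 0.63) = 16.730.
The smallest integer exceeding 16.730 is 17, and checking k=17: (19)/(30) = 0.6333 > 0.63.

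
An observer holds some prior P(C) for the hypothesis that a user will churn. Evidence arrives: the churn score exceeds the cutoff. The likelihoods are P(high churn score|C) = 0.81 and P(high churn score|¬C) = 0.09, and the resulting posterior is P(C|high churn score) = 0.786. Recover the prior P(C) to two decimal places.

P(C) = 0.29

Bayes' rule in odds form gives O(C|E) = O(C)·[P(E|C)/P(E|¬C)], hence O(C) = O(C|E)/LR.
Posterior odds = 0.786/(1−0.786) = 3.6729. LR = 0.81/0.09 = 9.0000.
Prior odds = 3.6729/9.0000 = 0.4081, so P(C) = 0.4081/(1+0.4081) ≈ 0.29.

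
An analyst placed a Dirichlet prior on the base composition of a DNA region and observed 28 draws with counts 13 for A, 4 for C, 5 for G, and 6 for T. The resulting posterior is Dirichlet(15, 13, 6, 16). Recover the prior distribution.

Dirichlet(2, 9, 1, 10)

For a Dirichlet(α) prior with multinomial counts c, the posterior is Dirichlet(α + c) componentwise.
Subtract each count from the matching posterior parameter: 15−13=2, 13−4=9, 6−5=1, 16−6=10.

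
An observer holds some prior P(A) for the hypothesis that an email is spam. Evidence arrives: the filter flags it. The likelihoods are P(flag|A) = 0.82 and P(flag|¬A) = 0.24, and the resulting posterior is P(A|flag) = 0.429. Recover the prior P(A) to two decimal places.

In odds form, posterior odds = prior odds × likelihood ratio, so prior odds = posterior odds ÷ LR.
Posterior odds = 0.429/(1−0.429) = 0.7513. LR = 0.82/0.24 = 3.4167.
Prior odds = 0.7513/3.4167 = 0.2199, so P(A) = 0.2199/(1+0.2199) ≈ 0.18.

P(A) = 0.18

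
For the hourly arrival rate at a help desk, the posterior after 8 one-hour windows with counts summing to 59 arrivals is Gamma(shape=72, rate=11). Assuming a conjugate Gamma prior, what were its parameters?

Gamma(shape=13, rate=3)

A Gamma(α, β) prior (rate parametrization) on a Poisson rate with n observations summing to S gives posterior Gamma(α+S, β+n).
So α = 72 − 59 = 13 and β = 11 − 8 = 3.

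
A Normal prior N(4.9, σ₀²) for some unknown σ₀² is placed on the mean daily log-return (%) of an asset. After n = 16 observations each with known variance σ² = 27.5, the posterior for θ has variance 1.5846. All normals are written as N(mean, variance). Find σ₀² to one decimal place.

Posterior precision equals prior precision plus data precision: 1/σ_n² = 1/σ₀² + n/σ².
So 1/σ₀² = 1/1.5846 − 16/27.5 = 0.631074 − 0.581818 = 0.049256.
Hence σ₀² = 1/0.049256 ≈ 20.3.

σ₀² = 20.3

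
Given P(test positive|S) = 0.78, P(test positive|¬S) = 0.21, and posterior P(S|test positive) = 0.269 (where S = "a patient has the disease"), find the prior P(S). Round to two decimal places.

P(S) = 0.09

In odds form, posterior odds = prior odds × likelihood ratio, so prior odds = posterior odds ÷ LR.
Posterior odds = 0.269/(1−0.269) = 0.3680. LR = 0.78/0.21 = 3.7143.
Prior odds = 0.3680/3.7143 = 0.0991, so P(S) = 0.0991/(1+0.0991) ≈ 0.09.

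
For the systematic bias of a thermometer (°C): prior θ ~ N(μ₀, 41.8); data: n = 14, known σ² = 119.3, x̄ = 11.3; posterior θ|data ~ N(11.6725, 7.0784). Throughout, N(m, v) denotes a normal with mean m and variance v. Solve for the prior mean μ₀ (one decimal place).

With known observation variance, the Normal–Normal posterior has precision τ_n = τ₀ + n/σ² and mean μ_n = (τ₀μ₀ + (n/σ²)x̄)/τ_n.
Here τ₀ = 1/41.8 = 0.023923 and τ_data = 14/119.3 = 0.117351, so τ_n = 0.141274.
Rearranging for μ₀: μ₀ = (μ_n·τ_n − τ_data·x̄)/τ₀ = (11.6725·0.141274 − 0.117351·11.3) / 0.023923 = 0.322954/0.023923 ≈ 13.5.

μ₀ = 13.5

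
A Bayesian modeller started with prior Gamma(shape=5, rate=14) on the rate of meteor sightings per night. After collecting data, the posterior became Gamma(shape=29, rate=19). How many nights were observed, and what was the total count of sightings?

n = 5 nights with total 24 sightings

Gamma–Poisson conjugacy: posterior shape = α + Σxᵢ, posterior rate = β + n.
Matching: Σxᵢ = 29 − 5 = 24 and n = 19 − 14 = 5.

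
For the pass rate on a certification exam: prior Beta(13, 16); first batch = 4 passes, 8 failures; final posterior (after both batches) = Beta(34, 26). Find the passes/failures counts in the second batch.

Sequential conjugate updates are equivalent to a single update on the pooled data, so total successes = posterior α − prior α and total failures = posterior β − prior β.
Total across both batches: 34−13=21 passes, 26−16=10 failures.
Subtract the first batch: 21−4=17 passes and 10−8=2 failures.

17 passes and 2 failures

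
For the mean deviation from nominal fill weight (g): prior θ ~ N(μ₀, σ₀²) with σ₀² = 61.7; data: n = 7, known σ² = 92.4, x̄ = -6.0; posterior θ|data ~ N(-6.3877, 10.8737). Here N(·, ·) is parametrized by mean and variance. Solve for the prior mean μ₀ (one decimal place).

μ₀ = -8.2

With known observation variance, the Normal–Normal posterior has precision τ_n = τ₀ + n/σ² and mean μ_n = (τ₀μ₀ + (n/σ²)x̄)/τ_n.
Here τ₀ = 1/61.7 = 0.016207 and τ_data = 7/92.4 = 0.075758, so τ_n = 0.091965.
Rearranging for μ₀: μ₀ = (μ_n·τ_n − τ_data·x̄)/τ₀ = (-6.3877·0.091965 − 0.075758·-6.0) / 0.016207 = -0.132897/0.016207 ≈ -8.2.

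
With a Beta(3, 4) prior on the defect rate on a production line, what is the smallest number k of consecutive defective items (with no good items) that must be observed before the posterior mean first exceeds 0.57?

After k defective items and 0 good items the posterior is Beta(3+k, 4), with mean (3+k)/(3+4+k).
Set (3+k)/(7+k) > 0.57 and solve: k > (0.57·7 − 3)/(1 − 0.57) = 2.302.
The smallest integer exceeding 2.302 is 3.

k = 3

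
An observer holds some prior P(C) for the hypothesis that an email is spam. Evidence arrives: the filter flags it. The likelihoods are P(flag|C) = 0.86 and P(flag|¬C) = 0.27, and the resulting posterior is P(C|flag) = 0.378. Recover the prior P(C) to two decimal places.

P(C) = 0.16

Bayes' rule in odds form gives O(C|E) = O(C)·[P(E|C)/P(E|¬C)], hence O(C) = O(C|E)/LR.
Posterior odds = 0.378/(1−0.378) = 0.6077. LR = 0.86/0.27 = 3.1852.
Prior odds = 0.6077/3.1852 = 0.1908, so P(C) = 0.1908/(1+0.1908) ≈ 0.16.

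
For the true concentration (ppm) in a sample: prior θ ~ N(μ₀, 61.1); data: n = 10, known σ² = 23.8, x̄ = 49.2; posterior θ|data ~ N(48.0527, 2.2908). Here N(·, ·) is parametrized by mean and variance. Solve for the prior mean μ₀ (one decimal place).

With known observation variance, the Normal–Normal posterior has precision τ_n = τ₀ + n/σ² and mean μ_n = (τ₀μ₀ + (n/σ²)x̄)/τ_n.
Here τ₀ = 1/61.1 = 0.016367 and τ_data = 10/23.8 = 0.420168, so τ_n = 0.436535.
Rearranging for μ₀: μ₀ = (μ_n·τ_n − τ_data·x̄)/τ₀ = (48.0527·0.436535 − 0.420168·49.2) / 0.016367 = 0.304420/0.016367 ≈ 18.6.

μ₀ = 18.6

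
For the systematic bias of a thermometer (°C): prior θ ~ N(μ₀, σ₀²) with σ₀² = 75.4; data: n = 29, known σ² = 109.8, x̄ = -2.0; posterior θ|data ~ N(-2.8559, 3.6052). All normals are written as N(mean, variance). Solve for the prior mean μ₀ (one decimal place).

μ₀ = -19.9

With known observation variance, the Normal–Normal posterior has precision τ_n = τ₀ + n/σ² and mean μ_n = (τ₀μ₀ + (n/σ²)x̄)/τ_n.
Here τ₀ = 1/75.4 = 0.013263 and τ_data = 29/109.8 = 0.264117, so τ_n = 0.277380.
Rearranging for μ₀: μ₀ = (μ_n·τ_n − τ_data·x̄)/τ₀ = (-2.8559·0.277380 − 0.264117·-2.0) / 0.013263 = -0.263936/0.013263 ≈ -19.9.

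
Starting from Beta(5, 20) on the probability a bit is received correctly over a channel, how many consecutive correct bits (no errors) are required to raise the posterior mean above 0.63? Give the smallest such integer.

After k correct bits and 0 errors the posterior is Beta(5+k, 20), with mean (5+k)/(5+20+k).
Set (5+k)/(25+k) > 0.63 and solve: k > (0.63·25 − 5)/(1 − 0.63) = 29.054.
The smallest integer exceeding 29.054 is 30.

k = 30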